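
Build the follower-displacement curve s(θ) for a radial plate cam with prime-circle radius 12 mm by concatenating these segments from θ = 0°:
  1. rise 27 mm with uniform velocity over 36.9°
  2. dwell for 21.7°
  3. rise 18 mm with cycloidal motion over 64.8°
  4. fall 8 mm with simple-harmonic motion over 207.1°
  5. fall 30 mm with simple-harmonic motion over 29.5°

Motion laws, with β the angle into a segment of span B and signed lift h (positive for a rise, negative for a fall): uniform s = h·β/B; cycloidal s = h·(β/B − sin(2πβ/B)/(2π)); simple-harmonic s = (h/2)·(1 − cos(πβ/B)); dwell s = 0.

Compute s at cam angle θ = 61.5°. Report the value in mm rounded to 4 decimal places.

seg 1 [0°–36.9°] uniform, h=27: full span → s += 27 → s = 27.0000
seg 2 [36.9°–58.6°] dwell: s stays 27.0000
seg 3 [58.6°–123.4°] cycloidal, h=18: θ=61.5° here. β=2.9, B=64.8. 18·(0.0448 − sin(2π·0.0448)/(2π)) = 0.0106 → s = 27.0106

27.0106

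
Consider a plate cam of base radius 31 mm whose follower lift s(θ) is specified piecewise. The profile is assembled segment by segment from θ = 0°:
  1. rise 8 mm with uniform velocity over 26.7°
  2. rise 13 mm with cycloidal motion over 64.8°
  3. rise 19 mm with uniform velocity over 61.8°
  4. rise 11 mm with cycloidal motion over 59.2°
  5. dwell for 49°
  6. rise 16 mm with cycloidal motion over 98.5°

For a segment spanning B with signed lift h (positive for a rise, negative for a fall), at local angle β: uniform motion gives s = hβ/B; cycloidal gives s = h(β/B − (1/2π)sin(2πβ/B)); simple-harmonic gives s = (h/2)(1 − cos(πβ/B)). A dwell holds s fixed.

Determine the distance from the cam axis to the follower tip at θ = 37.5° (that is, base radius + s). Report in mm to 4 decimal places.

seg 1 [0°–26.7°] uniform, h=8: full span → s += 8 → s = 8.0000
seg 2 [26.7°–91.5°] cycloidal, h=13: θ=37.5° here. β=10.8, B=64.8. 13·(0.1667 − sin(2π·0.1667)/(2π)) = 0.3748 → s = 8.3748
radial distance = base radius + s = 31 + 8.3748 = 39.3748

39.3748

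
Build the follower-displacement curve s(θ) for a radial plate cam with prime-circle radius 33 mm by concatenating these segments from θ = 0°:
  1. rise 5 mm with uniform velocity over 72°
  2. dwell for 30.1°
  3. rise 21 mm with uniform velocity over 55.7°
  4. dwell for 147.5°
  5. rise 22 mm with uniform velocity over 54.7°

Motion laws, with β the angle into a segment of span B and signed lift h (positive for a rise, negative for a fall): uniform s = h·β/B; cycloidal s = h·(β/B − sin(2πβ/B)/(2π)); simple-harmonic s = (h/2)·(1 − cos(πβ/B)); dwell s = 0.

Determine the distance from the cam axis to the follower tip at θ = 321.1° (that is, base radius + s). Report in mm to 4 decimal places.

seg 1 [0°–72°] uniform, h=5: full span → s += 5 → s = 5.0000
seg 2 [72°–102.1°] dwell: s stays 5.0000
seg 3 [102.1°–157.8°] uniform, h=21: full span → s += 21 → s = 26.0000
seg 4 [157.8°–305.3°] dwell: s stays 26.0000
seg 5 [305.3°–360°] uniform, h=22: θ=321.1° here. β=15.8, B=54.7. 22·15.8/54.7 = 6.3547 → s = 32.3547
radial distance = base radius + s = 33 + 32.3547 = 65.3547

65.3547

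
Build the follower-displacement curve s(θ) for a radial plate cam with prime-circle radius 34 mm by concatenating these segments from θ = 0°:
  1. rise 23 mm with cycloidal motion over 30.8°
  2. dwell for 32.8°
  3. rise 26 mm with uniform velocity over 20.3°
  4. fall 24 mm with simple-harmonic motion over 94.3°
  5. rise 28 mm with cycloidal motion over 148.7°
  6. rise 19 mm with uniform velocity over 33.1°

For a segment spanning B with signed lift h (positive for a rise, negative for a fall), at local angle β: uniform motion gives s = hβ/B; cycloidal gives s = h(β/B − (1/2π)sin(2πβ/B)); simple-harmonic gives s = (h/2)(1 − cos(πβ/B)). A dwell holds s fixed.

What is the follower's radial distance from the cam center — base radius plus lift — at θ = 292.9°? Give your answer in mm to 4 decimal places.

seg 1 [0°–30.8°] cycloidal, h=23: full span → s += 23 → s = 23.0000
seg 2 [30.8°–63.6°] dwell: s stays 23.0000
seg 3 [63.6°–83.9°] uniform, h=26: full span → s += 26 → s = 49.0000
seg 4 [83.9°–178.2°] simple-harmonic, h=-24: full span → s += -24 → s = 25.0000
seg 5 [178.2°–326.9°] cycloidal, h=28: θ=292.9° here. β=114.7, B=148.7. 28·(0.7714 − sin(2π·0.7714)/(2π)) = 26.0141 → s = 51.0141
radial distance = base radius + s = 34 + 51.0141 = 85.0141

85.0141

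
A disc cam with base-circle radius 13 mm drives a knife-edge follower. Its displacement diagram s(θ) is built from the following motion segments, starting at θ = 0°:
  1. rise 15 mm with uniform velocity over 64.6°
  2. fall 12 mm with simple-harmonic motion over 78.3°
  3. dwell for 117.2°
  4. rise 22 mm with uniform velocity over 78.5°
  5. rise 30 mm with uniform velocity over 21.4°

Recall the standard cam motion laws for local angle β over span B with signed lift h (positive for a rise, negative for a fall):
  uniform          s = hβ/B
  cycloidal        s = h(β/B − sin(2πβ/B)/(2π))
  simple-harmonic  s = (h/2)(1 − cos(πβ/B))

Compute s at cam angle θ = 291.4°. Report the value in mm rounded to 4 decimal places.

seg 1 [0°–64.6°] uniform, h=15: full span → s += 15 → s = 15.0000
seg 2 [64.6°–142.9°] simple-harmonic, h=-12: full span → s += -12 → s = 3.0000
seg 3 [142.9°–260.1°] dwell: s stays 3.0000
seg 4 [260.1°–338.6°] uniform, h=22: θ=291.4° here. β=31.3, B=78.5. 22·31.3/78.5 = 8.7720 → s = 11.7720

11.7720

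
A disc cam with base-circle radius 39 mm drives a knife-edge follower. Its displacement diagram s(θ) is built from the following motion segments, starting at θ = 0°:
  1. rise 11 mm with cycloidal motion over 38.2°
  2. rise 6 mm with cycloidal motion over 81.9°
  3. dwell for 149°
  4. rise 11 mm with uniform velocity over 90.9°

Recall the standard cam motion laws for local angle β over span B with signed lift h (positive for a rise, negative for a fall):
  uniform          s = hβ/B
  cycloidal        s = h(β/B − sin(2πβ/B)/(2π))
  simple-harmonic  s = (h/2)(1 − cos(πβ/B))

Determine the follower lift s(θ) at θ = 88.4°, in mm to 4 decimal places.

seg 1 [0°–38.2°] cycloidal, h=11: full span → s += 11 → s = 11.0000
seg 2 [38.2°–120.1°] cycloidal, h=6: θ=88.4° here. β=50.2, B=81.9. 6·(0.6129 − sin(2π·0.6129)/(2π)) = 4.2998 → s = 15.2998

15.2998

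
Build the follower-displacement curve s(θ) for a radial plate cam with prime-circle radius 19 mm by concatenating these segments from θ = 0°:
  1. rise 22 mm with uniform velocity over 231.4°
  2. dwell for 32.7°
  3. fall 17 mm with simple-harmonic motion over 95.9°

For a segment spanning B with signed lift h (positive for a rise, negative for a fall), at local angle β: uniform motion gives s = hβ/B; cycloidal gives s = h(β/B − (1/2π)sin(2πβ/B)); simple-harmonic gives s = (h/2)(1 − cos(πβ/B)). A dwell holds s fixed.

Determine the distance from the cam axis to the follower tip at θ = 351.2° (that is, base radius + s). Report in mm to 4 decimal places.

seg 1 [0°–231.4°] uniform, h=22: full span → s += 22 → s = 22.0000
seg 2 [231.4°–264.1°] dwell: s stays 22.0000
seg 3 [264.1°–360°] simple-harmonic, h=-17: θ=351.2° here. β=87.1, B=95.9. -17/2·(1 − cos(π·0.9082)) = -16.6492 → s = 5.3508
radial distance = base radius + s = 19 + 5.3508 = 24.3508

24.3508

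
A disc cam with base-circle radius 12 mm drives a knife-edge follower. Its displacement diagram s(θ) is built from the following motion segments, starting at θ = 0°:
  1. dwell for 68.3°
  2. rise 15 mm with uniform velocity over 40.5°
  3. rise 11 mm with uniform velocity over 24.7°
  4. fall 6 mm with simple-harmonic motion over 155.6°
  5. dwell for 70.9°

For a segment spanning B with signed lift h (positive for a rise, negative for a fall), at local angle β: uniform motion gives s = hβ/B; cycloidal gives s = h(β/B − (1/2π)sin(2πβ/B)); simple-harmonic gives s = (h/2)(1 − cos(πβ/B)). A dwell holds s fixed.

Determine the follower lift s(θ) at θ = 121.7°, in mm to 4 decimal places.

seg 1 [0°–68.3°] dwell: s stays 0.0000
seg 2 [68.3°–108.8°] uniform, h=15: full span → s += 15 → s = 15.0000
seg 3 [108.8°–133.5°] uniform, h=11: θ=121.7° here. β=12.9, B=24.7. 11·12.9/24.7 = 5.7449 → s = 20.7449

20.7449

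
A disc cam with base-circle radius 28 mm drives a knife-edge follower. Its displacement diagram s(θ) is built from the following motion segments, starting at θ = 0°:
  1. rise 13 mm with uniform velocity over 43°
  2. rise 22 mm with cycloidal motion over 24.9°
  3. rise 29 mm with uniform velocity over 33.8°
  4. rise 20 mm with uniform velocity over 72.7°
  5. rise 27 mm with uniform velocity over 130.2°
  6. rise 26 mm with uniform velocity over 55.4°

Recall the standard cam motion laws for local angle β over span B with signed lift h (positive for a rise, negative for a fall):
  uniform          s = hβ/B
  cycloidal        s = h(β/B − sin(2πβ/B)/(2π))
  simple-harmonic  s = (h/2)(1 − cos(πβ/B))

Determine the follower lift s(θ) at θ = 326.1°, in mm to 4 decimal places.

seg 1 [0°–43°] uniform, h=13: full span → s += 13 → s = 13.0000
seg 2 [43°–67.9°] cycloidal, h=22: full span → s += 22 → s = 35.0000
seg 3 [67.9°–101.7°] uniform, h=29: full span → s += 29 → s = 64.0000
seg 4 [101.7°–174.4°] uniform, h=20: full span → s += 20 → s = 84.0000
seg 5 [174.4°–304.6°] uniform, h=27: full span → s += 27 → s = 111.0000
seg 6 [304.6°–360°] uniform, h=26: θ=326.1° here. β=21.5, B=55.4. 26·21.5/55.4 = 10.0903 → s = 121.0903

121.0903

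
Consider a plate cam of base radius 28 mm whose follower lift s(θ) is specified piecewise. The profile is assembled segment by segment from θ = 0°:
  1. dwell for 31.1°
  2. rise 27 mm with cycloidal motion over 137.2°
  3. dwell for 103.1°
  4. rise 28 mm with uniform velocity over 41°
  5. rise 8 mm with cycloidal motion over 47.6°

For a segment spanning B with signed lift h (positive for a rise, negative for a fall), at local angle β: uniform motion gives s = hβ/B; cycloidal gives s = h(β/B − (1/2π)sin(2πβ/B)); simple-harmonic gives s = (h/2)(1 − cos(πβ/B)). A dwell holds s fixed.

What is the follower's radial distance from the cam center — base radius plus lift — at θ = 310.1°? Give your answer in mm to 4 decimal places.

seg 1 [0°–31.1°] dwell: s stays 0.0000
seg 2 [31.1°–168.3°] cycloidal, h=27: full span → s += 27 → s = 27.0000
seg 3 [168.3°–271.4°] dwell: s stays 27.0000
seg 4 [271.4°–312.4°] uniform, h=28: θ=310.1° here. β=38.7, B=41. 28·38.7/41 = 26.4293 → s = 53.4293
radial distance = base radius + s = 28 + 53.4293 = 81.4293

81.4293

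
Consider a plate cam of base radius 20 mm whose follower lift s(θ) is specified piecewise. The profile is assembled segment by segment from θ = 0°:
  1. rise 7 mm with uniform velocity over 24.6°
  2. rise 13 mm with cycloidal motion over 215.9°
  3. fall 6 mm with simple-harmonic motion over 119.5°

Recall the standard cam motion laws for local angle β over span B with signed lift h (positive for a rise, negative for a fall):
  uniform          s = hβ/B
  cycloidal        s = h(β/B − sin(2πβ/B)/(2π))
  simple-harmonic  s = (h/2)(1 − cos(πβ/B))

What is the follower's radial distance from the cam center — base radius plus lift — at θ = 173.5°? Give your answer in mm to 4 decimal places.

seg 1 [0°–24.6°] uniform, h=7: full span → s += 7 → s = 7.0000
seg 2 [24.6°–240.5°] cycloidal, h=13: θ=173.5° here. β=148.9, B=215.9. 13·(0.6897 − sin(2π·0.6897)/(2π)) = 10.8879 → s = 17.8879
radial distance = base radius + s = 20 + 17.8879 = 37.8879

37.8879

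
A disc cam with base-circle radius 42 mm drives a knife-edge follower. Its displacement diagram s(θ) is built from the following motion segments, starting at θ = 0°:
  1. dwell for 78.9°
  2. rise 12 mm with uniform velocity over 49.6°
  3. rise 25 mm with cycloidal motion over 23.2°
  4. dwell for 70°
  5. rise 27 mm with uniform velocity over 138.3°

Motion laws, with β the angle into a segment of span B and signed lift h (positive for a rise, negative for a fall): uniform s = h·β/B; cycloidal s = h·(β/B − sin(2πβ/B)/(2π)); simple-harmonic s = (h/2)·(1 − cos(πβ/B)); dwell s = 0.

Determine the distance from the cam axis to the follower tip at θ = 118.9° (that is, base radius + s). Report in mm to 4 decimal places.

seg 1 [0°–78.9°] dwell: s stays 0.0000
seg 2 [78.9°–128.5°] uniform, h=12: θ=118.9° here. β=40, B=49.6. 12·40/49.6 = 9.6774 → s = 9.6774
radial distance = base radius + s = 42 + 9.6774 = 51.6774

51.6774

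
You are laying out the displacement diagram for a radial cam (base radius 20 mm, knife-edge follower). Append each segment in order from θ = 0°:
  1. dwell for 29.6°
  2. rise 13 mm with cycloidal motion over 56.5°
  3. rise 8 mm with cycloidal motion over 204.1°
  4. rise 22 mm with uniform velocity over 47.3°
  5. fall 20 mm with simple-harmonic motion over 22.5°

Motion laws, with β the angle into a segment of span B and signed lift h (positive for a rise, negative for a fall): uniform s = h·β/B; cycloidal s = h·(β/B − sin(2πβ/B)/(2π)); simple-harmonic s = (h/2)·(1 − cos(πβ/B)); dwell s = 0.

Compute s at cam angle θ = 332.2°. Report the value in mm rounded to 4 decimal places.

seg 1 [0°–29.6°] dwell: s stays 0.0000
seg 2 [29.6°–86.1°] cycloidal, h=13: full span → s += 13 → s = 13.0000
seg 3 [86.1°–290.2°] cycloidal, h=8: full span → s += 8 → s = 21.0000
seg 4 [290.2°–337.5°] uniform, h=22: θ=332.2° here. β=42, B=47.3. 22·42/47.3 = 19.5349 → s = 40.5349

40.5349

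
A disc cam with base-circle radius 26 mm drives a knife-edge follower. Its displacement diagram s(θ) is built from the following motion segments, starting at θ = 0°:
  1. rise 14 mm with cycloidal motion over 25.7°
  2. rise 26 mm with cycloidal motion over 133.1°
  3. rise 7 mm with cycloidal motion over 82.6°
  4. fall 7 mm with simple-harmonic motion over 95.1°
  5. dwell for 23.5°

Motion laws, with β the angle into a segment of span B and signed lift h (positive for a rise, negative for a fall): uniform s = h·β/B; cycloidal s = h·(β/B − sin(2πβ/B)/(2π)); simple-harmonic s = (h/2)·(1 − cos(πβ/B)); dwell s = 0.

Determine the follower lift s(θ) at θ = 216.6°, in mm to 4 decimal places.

seg 1 [0°–25.7°] cycloidal, h=14: full span → s += 14 → s = 14.0000
seg 2 [25.7°–158.8°] cycloidal, h=26: full span → s += 26 → s = 40.0000
seg 3 [158.8°–241.4°] cycloidal, h=7: θ=216.6° here. β=57.8, B=82.6. 7·(0.6998 − sin(2π·0.6998)/(2π)) = 5.9573 → s = 45.9573

45.9573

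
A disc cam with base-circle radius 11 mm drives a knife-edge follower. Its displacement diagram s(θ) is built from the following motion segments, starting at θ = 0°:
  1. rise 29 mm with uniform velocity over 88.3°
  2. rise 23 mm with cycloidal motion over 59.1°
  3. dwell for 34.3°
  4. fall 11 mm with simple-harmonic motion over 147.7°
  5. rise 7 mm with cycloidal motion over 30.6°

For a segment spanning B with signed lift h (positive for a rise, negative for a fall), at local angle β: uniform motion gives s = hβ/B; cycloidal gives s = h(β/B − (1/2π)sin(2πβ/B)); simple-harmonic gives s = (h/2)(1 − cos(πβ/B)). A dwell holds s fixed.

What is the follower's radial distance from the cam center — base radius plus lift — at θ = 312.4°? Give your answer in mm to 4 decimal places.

seg 1 [0°–88.3°] uniform, h=29: full span → s += 29 → s = 29.0000
seg 2 [88.3°–147.4°] cycloidal, h=23: full span → s += 23 → s = 52.0000
seg 3 [147.4°–181.7°] dwell: s stays 52.0000
seg 4 [181.7°–329.4°] simple-harmonic, h=-11: θ=312.4° here. β=130.7, B=147.7. -11/2·(1 − cos(π·0.8849)) = -10.6443 → s = 41.3557
radial distance = base radius + s = 11 + 41.3557 = 52.3557

52.3557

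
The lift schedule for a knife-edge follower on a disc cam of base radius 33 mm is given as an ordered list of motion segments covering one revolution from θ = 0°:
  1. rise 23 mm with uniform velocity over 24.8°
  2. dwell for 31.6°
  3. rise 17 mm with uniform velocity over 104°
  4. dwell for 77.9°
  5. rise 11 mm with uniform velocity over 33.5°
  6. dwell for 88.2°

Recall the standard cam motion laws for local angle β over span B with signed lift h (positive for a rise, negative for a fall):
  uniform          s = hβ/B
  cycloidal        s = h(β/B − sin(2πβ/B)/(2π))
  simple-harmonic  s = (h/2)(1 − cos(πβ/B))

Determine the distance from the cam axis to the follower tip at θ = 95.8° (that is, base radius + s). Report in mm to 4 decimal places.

seg 1 [0°–24.8°] uniform, h=23: full span → s += 23 → s = 23.0000
seg 2 [24.8°–56.4°] dwell: s stays 23.0000
seg 3 [56.4°–160.4°] uniform, h=17: θ=95.8° here. β=39.4, B=104. 17·39.4/104 = 6.4404 → s = 29.4404
radial distance = base radius + s = 33 + 29.4404 = 62.4404

62.4404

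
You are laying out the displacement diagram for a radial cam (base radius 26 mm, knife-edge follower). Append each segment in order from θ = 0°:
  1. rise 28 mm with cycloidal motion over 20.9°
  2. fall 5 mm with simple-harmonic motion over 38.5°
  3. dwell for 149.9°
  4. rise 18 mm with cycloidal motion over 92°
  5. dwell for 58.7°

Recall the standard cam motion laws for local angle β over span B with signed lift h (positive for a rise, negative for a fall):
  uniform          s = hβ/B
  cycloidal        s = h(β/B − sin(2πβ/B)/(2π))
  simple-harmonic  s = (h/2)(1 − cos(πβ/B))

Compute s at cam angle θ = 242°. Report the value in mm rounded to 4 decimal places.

seg 1 [0°–20.9°] cycloidal, h=28: full span → s += 28 → s = 28.0000
seg 2 [20.9°–59.4°] simple-harmonic, h=-5: full span → s += -5 → s = 23.0000
seg 3 [59.4°–209.3°] dwell: s stays 23.0000
seg 4 [209.3°–301.3°] cycloidal, h=18: θ=242° here. β=32.7, B=92. 18·(0.3554 − sin(2π·0.3554)/(2π)) = 4.1390 → s = 27.1390

27.1390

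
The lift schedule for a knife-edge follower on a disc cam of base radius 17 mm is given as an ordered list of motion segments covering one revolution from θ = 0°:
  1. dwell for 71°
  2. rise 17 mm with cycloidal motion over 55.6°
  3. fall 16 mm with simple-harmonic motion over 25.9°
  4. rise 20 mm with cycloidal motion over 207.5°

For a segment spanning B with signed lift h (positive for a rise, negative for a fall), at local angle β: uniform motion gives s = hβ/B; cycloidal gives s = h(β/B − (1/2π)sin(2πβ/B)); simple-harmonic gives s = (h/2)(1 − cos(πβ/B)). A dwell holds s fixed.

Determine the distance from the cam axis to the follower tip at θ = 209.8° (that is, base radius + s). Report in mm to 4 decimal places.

seg 1 [0°–71°] dwell: s stays 0.0000
seg 2 [71°–126.6°] cycloidal, h=17: full span → s += 17 → s = 17.0000
seg 3 [126.6°–152.5°] simple-harmonic, h=-16: full span → s += -16 → s = 1.0000
seg 4 [152.5°–360°] cycloidal, h=20: θ=209.8° here. β=57.3, B=207.5. 20·(0.2761 − sin(2π·0.2761)/(2π)) = 2.3826 → s = 3.3826
radial distance = base radius + s = 17 + 3.3826 = 20.3826

20.3826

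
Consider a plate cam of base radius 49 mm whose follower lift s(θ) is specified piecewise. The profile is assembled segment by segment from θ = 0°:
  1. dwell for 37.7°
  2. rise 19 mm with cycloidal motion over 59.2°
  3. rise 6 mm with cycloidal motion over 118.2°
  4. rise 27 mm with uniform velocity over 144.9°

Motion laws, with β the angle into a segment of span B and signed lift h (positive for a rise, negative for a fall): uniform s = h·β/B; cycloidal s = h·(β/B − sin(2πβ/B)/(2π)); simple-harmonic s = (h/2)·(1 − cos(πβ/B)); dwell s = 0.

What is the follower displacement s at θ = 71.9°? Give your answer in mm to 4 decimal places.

seg 1 [0°–37.7°] dwell: s stays 0.0000
seg 2 [37.7°–96.9°] cycloidal, h=19: θ=71.9° here. β=34.2, B=59.2. 19·(0.5777 − sin(2π·0.5777)/(2π)) = 12.3947 → s = 12.3947

12.3947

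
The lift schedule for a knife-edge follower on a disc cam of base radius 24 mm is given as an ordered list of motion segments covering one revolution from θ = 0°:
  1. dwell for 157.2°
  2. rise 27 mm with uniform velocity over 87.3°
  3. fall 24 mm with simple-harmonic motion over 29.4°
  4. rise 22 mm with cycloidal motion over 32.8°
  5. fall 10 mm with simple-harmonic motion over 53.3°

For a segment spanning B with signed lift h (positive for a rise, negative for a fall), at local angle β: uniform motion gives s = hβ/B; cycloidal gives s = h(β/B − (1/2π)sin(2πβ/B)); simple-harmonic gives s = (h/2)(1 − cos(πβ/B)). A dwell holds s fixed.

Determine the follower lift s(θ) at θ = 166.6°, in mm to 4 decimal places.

seg 1 [0°–157.2°] dwell: s stays 0.0000
seg 2 [157.2°–244.5°] uniform, h=27: θ=166.6° here. β=9.4, B=87.3. 27·9.4/87.3 = 2.9072 → s = 2.9072

2.9072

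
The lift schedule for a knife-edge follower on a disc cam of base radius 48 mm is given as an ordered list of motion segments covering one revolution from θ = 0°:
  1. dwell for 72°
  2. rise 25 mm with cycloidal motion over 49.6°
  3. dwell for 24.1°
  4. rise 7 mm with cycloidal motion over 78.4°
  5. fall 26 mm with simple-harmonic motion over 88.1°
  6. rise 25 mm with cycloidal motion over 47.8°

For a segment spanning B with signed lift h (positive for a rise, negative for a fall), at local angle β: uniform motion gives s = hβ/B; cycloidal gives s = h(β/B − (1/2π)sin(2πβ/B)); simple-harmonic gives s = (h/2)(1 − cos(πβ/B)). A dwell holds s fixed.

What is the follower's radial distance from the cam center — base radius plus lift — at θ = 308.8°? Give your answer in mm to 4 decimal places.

seg 1 [0°–72°] dwell: s stays 0.0000
seg 2 [72°–121.6°] cycloidal, h=25: full span → s += 25 → s = 25.0000
seg 3 [121.6°–145.7°] dwell: s stays 25.0000
seg 4 [145.7°–224.1°] cycloidal, h=7: full span → s += 7 → s = 32.0000
seg 5 [224.1°–312.2°] simple-harmonic, h=-26: θ=308.8° here. β=84.7, B=88.1. -26/2·(1 − cos(π·0.9614)) = -25.9046 → s = 6.0954
radial distance = base radius + s = 48 + 6.0954 = 54.0954

54.0954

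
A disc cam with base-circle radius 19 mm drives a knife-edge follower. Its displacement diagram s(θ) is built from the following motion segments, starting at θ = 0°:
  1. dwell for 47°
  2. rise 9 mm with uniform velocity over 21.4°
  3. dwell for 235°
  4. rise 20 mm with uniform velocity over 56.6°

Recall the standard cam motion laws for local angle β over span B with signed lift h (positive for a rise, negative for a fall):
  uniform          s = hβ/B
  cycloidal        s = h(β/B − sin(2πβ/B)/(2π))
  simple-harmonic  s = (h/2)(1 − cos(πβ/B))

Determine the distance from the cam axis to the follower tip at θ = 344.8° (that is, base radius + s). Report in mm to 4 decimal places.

seg 1 [0°–47°] dwell: s stays 0.0000
seg 2 [47°–68.4°] uniform, h=9: full span → s += 9 → s = 9.0000
seg 3 [68.4°–303.4°] dwell: s stays 9.0000
seg 4 [303.4°–360°] uniform, h=20: θ=344.8° here. β=41.4, B=56.6. 20·41.4/56.6 = 14.6290 → s = 23.6290
radial distance = base radius + s = 19 + 23.6290 = 42.6290

42.6290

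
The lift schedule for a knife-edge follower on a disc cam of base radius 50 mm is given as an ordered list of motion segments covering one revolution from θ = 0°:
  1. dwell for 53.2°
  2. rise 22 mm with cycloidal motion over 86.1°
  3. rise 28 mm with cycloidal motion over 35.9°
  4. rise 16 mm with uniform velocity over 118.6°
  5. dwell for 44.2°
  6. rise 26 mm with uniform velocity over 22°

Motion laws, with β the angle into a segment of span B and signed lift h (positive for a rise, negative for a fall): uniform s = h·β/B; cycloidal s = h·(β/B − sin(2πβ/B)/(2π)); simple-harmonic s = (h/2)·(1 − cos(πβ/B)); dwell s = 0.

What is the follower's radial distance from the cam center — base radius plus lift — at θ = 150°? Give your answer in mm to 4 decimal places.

seg 1 [0°–53.2°] dwell: s stays 0.0000
seg 2 [53.2°–139.3°] cycloidal, h=22: full span → s += 22 → s = 22.0000
seg 3 [139.3°–175.2°] cycloidal, h=28: θ=150° here. β=10.7, B=35.9. 28·(0.2981 − sin(2π·0.2981)/(2π)) = 4.0906 → s = 26.0906
radial distance = base radius + s = 50 + 26.0906 = 76.0906

76.0906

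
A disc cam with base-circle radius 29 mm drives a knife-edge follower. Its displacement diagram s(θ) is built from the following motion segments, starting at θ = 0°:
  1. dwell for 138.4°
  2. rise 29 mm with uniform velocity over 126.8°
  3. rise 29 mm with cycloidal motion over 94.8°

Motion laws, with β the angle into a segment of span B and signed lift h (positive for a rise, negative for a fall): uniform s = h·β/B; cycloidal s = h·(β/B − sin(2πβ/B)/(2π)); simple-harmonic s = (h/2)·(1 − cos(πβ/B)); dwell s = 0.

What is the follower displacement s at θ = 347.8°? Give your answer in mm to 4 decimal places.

seg 1 [0°–138.4°] dwell: s stays 0.0000
seg 2 [138.4°–265.2°] uniform, h=29: full span → s += 29 → s = 29.0000
seg 3 [265.2°–360°] cycloidal, h=29: θ=347.8° here. β=82.6, B=94.8. 29·(0.8713 − sin(2π·0.8713)/(2π)) = 28.6064 → s = 57.6064

57.6064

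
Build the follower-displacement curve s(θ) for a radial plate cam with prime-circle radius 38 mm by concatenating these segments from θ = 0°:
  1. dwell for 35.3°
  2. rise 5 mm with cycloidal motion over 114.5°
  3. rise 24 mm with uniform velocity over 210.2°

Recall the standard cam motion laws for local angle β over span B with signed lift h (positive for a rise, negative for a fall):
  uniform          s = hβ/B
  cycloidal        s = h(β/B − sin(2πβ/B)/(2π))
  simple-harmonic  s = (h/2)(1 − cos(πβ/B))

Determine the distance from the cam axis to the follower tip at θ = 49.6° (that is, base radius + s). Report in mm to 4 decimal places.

seg 1 [0°–35.3°] dwell: s stays 0.0000
seg 2 [35.3°–149.8°] cycloidal, h=5: θ=49.6° here. β=14.3, B=114.5. 5·(0.1249 − sin(2π·0.1249)/(2π)) = 0.0621 → s = 0.0621
radial distance = base radius + s = 38 + 0.0621 = 38.0621

38.0621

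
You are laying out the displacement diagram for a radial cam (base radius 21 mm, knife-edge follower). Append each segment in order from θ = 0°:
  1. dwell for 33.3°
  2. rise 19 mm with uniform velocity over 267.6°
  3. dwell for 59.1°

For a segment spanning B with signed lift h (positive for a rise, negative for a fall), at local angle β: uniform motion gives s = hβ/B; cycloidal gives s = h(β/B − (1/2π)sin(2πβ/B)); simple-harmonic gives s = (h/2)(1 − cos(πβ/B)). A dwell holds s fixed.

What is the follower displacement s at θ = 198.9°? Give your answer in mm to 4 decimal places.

seg 1 [0°–33.3°] dwell: s stays 0.0000
seg 2 [33.3°–300.9°] uniform, h=19: θ=198.9° here. β=165.6, B=267.6. 19·165.6/267.6 = 11.7578 → s = 11.7578

11.7578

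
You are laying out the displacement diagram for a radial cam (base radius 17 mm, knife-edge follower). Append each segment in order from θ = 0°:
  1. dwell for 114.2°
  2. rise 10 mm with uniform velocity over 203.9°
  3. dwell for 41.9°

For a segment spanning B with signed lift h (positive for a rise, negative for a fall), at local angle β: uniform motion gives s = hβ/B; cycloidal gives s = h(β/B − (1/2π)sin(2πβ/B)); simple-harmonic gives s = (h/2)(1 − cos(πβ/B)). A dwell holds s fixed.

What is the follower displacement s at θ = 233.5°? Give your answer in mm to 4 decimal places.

seg 1 [0°–114.2°] dwell: s stays 0.0000
seg 2 [114.2°–318.1°] uniform, h=10: θ=233.5° here. β=119.3, B=203.9. 10·119.3/203.9 = 5.8509 → s = 5.8509

5.8509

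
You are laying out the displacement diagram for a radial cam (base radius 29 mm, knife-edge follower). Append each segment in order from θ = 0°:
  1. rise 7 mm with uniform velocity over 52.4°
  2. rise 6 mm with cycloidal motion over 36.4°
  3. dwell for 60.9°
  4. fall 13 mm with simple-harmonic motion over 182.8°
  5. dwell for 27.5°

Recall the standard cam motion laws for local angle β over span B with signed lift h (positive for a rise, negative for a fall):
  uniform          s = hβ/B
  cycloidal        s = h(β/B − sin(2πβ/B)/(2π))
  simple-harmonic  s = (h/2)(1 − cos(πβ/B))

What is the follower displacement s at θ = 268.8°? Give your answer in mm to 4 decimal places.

seg 1 [0°–52.4°] uniform, h=7: full span → s += 7 → s = 7.0000
seg 2 [52.4°–88.8°] cycloidal, h=6: full span → s += 6 → s = 13.0000
seg 3 [88.8°–149.7°] dwell: s stays 13.0000
seg 4 [149.7°–332.5°] simple-harmonic, h=-13: θ=268.8° here. β=119.1, B=182.8. -13/2·(1 − cos(π·0.6515)) = -9.4788 → s = 3.5212

3.5212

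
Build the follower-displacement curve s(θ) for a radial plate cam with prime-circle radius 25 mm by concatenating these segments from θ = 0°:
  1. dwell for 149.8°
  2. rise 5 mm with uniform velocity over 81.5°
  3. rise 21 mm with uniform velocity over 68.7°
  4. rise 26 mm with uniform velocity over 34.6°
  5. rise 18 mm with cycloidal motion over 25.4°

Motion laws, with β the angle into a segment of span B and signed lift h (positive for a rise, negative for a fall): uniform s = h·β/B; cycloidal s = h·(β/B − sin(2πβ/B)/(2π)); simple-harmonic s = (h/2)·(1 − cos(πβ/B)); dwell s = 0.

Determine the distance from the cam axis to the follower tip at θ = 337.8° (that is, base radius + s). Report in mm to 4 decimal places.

seg 1 [0°–149.8°] dwell: s stays 0.0000
seg 2 [149.8°–231.3°] uniform, h=5: full span → s += 5 → s = 5.0000
seg 3 [231.3°–300°] uniform, h=21: full span → s += 21 → s = 26.0000
seg 4 [300°–334.6°] uniform, h=26: full span → s += 26 → s = 52.0000
seg 5 [334.6°–360°] cycloidal, h=18: θ=337.8° here. β=3.2, B=25.4. 18·(0.1260 − sin(2π·0.1260)/(2π)) = 0.2295 → s = 52.2295
radial distance = base radius + s = 25 + 52.2295 = 77.2295

77.2295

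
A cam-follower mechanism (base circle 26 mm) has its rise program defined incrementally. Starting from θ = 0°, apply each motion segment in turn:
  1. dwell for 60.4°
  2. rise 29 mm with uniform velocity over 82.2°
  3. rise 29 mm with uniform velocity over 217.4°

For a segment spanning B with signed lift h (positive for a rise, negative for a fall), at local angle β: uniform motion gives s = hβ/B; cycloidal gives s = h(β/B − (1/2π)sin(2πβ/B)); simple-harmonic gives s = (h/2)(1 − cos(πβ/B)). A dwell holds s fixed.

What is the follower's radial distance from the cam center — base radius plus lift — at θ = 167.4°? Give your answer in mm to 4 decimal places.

seg 1 [0°–60.4°] dwell: s stays 0.0000
seg 2 [60.4°–142.6°] uniform, h=29: full span → s += 29 → s = 29.0000
seg 3 [142.6°–360°] uniform, h=29: θ=167.4° here. β=24.8, B=217.4. 29·24.8/217.4 = 3.3082 → s = 32.3082
radial distance = base radius + s = 26 + 32.3082 = 58.3082

58.3082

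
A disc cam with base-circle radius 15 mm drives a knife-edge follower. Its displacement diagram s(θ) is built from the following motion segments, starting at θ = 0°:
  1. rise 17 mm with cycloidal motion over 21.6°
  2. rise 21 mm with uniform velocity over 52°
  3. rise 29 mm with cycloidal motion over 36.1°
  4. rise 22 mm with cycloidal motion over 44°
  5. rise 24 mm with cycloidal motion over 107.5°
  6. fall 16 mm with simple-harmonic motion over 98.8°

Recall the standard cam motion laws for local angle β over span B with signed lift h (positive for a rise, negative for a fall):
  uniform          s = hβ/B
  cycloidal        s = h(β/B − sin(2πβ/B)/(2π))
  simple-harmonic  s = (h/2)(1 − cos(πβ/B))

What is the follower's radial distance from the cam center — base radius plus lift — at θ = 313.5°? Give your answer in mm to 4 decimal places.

seg 1 [0°–21.6°] cycloidal, h=17: full span → s += 17 → s = 17.0000
seg 2 [21.6°–73.6°] uniform, h=21: full span → s += 21 → s = 38.0000
seg 3 [73.6°–109.7°] cycloidal, h=29: full span → s += 29 → s = 67.0000
seg 4 [109.7°–153.7°] cycloidal, h=22: full span → s += 22 → s = 89.0000
seg 5 [153.7°–261.2°] cycloidal, h=24: full span → s += 24 → s = 113.0000
seg 6 [261.2°–360°] simple-harmonic, h=-16: θ=313.5° here. β=52.3, B=98.8. -16/2·(1 − cos(π·0.5294)) = -8.7367 → s = 104.2633
radial distance = base radius + s = 15 + 104.2633 = 119.2633

119.2633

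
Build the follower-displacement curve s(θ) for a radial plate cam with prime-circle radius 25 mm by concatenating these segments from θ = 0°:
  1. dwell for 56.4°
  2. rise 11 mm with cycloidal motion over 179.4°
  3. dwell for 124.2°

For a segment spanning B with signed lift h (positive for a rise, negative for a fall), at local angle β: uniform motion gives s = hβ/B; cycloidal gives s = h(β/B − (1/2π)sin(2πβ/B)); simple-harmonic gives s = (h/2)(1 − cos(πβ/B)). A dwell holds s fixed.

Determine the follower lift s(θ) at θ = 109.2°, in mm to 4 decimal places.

seg 1 [0°–56.4°] dwell: s stays 0.0000
seg 2 [56.4°–235.8°] cycloidal, h=11: θ=109.2° here. β=52.8, B=179.4. 11·(0.2943 − sin(2π·0.2943)/(2π)) = 1.5542 → s = 1.5542

1.5542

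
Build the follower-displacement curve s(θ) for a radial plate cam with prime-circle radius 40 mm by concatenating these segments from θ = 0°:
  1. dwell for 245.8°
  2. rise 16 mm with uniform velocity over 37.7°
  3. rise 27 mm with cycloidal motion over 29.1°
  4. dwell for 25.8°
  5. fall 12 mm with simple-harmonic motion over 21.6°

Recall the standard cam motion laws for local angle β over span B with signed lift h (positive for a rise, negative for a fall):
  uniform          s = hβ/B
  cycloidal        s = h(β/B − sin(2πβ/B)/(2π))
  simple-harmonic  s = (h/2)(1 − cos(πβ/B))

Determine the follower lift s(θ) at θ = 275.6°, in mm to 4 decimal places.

seg 1 [0°–245.8°] dwell: s stays 0.0000
seg 2 [245.8°–283.5°] uniform, h=16: θ=275.6° here. β=29.8, B=37.7. 16·29.8/37.7 = 12.6472 → s = 12.6472

12.6472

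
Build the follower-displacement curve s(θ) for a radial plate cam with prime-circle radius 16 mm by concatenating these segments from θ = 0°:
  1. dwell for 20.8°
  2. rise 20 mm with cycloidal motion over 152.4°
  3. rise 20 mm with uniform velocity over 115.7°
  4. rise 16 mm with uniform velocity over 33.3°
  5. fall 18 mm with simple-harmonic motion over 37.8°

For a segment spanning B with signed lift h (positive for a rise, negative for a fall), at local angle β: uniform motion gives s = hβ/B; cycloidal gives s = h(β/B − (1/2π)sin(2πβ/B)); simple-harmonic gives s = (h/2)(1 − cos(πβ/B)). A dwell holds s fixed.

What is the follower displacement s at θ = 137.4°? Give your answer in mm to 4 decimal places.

seg 1 [0°–20.8°] dwell: s stays 0.0000
seg 2 [20.8°–173.2°] cycloidal, h=20: θ=137.4° here. β=116.6, B=152.4. 20·(0.7651 − sin(2π·0.7651)/(2π)) = 18.4706 → s = 18.4706

18.4706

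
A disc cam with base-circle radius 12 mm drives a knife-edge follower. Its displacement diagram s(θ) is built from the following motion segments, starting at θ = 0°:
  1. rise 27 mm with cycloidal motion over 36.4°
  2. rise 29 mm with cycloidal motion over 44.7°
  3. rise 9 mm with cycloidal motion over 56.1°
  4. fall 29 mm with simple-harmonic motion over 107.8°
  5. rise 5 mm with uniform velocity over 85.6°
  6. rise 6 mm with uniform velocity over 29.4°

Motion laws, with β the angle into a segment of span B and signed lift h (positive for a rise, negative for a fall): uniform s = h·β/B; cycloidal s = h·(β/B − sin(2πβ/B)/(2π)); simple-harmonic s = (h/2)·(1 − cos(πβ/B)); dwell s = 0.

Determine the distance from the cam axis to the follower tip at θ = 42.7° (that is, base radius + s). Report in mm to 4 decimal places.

seg 1 [0°–36.4°] cycloidal, h=27: full span → s += 27 → s = 27.0000
seg 2 [36.4°–81.1°] cycloidal, h=29: θ=42.7° here. β=6.3, B=44.7. 29·(0.1409 − sin(2π·0.1409)/(2π)) = 0.5136 → s = 27.5136
radial distance = base radius + s = 12 + 27.5136 = 39.5136

39.5136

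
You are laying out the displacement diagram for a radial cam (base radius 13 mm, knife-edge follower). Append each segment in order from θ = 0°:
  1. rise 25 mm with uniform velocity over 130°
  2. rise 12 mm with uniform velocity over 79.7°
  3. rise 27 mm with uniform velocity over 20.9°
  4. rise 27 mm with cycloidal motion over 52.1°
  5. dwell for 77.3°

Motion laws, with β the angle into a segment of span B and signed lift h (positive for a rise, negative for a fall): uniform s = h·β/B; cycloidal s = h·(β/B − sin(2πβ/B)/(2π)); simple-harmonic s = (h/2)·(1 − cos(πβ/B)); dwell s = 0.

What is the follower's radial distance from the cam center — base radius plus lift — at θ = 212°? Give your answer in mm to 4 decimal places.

seg 1 [0°–130°] uniform, h=25: full span → s += 25 → s = 25.0000
seg 2 [130°–209.7°] uniform, h=12: full span → s += 12 → s = 37.0000
seg 3 [209.7°–230.6°] uniform, h=27: θ=212° here. β=2.3, B=20.9. 27·2.3/20.9 = 2.9713 → s = 39.9713
radial distance = base radius + s = 13 + 39.9713 = 52.9713

52.9713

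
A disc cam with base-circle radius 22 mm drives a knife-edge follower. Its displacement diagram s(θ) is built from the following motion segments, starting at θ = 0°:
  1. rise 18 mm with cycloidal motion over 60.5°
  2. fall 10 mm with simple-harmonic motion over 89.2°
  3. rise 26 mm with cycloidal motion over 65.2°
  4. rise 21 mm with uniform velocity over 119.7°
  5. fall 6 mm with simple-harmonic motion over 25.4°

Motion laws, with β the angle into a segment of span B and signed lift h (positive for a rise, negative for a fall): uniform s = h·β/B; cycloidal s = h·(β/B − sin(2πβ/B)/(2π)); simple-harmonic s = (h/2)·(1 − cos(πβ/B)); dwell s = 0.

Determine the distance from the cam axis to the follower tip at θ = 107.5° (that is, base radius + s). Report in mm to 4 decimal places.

seg 1 [0°–60.5°] cycloidal, h=18: full span → s += 18 → s = 18.0000
seg 2 [60.5°–149.7°] simple-harmonic, h=-10: θ=107.5° here. β=47, B=89.2. -10/2·(1 − cos(π·0.5269)) = -5.4221 → s = 12.5779
radial distance = base radius + s = 22 + 12.5779 = 34.5779

34.5779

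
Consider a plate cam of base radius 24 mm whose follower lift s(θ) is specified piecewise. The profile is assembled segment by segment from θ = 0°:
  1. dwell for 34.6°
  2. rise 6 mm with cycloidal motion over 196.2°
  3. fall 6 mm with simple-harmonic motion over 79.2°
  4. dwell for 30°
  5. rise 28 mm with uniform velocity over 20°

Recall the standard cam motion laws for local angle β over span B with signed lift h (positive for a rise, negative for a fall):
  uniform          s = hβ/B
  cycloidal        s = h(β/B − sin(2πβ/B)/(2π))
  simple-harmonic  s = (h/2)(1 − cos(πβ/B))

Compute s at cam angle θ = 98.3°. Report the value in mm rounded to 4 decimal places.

seg 1 [0°–34.6°] dwell: s stays 0.0000
seg 2 [34.6°–230.8°] cycloidal, h=6: θ=98.3° here. β=63.7, B=196.2. 6·(0.3247 − sin(2π·0.3247)/(2π)) = 1.0963 → s = 1.0963

1.0963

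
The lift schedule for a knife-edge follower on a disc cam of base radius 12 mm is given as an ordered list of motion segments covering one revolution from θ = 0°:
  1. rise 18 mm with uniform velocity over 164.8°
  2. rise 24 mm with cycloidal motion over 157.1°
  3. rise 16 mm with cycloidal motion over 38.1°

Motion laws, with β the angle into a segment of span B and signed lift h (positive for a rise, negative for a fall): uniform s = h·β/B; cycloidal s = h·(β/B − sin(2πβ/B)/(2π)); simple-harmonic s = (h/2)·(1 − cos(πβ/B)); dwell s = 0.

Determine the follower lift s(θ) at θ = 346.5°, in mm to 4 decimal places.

seg 1 [0°–164.8°] uniform, h=18: full span → s += 18 → s = 18.0000
seg 2 [164.8°–321.9°] cycloidal, h=24: full span → s += 24 → s = 42.0000
seg 3 [321.9°–360°] cycloidal, h=16: θ=346.5° here. β=24.6, B=38.1. 16·(0.6457 − sin(2π·0.6457)/(2π)) = 12.3494 → s = 54.3494

54.3494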